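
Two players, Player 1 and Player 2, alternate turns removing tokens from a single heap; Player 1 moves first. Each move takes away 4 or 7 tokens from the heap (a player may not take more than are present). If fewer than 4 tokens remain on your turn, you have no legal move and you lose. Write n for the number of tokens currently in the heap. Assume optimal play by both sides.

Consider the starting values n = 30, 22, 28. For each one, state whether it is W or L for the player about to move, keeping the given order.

Use the standard recursion: the mover loses at a terminal position; elsewhere, the mover wins exactly when some move hands the opponent an L position.
n=0: no move → L
n=1: no move → L
n=2: no move → L
n=3: no move → L
n=4: can move to 0, which is L ⇒ W
n=5: can move to 1, which is L ⇒ W
n=6: can move to 2, which is L ⇒ W
n=7: can move to 3, which is L ⇒ W
n=8: can move to 1, which is L ⇒ W
n=9: can move to 2, which is L ⇒ W
n=10: can move to 3, which is L ⇒ W
n=11: moves to 7(W), 4(W); every one is W ⇒ L
n=12: moves to 8(W), 5(W); every one is W ⇒ L
n=13: moves to 9(W), 6(W); every one is W ⇒ L
n=14: moves to 10(W), 7(W); every one is W ⇒ L
n=15: can move to 11, which is L ⇒ W
n=16: can move to 12, which is L ⇒ W
n=17: can move to 13, which is L ⇒ W
n=18: can move to 14, which is L ⇒ W
n=19: can move to 12, which is L ⇒ W
n=20: can move to 13, which is L ⇒ W
n=21: can move to 14, which is L ⇒ W
n=22: moves to 18(W), 15(W); every one is W ⇒ L
n=23: moves to 19(W), 16(W); every one is W ⇒ L
n=24: moves to 20(W), 17(W); every one is W ⇒ L
n=25: moves to 21(W), 18(W); every one is W ⇒ L
n=26: can move to 22, which is L ⇒ W
n=27: can move to 23, which is L ⇒ W
n=28: can move to 24, which is L ⇒ W
n=29: can move to 25, which is L ⇒ W
n=30: can move to 23, which is L ⇒ W

30: W, 22: L, 28: W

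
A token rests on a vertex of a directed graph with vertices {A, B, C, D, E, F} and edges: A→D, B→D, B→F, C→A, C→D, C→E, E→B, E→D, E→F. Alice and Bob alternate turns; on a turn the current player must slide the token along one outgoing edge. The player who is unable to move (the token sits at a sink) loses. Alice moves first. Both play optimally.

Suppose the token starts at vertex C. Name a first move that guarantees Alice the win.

Move to D.

Build the W/L table. Terminal = L. A non-terminal position is W if it has a move to some L; otherwise it is L.
Every edge goes from a vertex to one that appears earlier in the order D, F, B, A, E, C, so processing vertices in that order labels each vertex after all of its successors.
D: no outgoing edge → L
F: no outgoing edge → L
B: →F(L), so W
A: →D(L), so W
E: →F(L), so W
C: →D(L), so W
From C, the L positions reachable in one move are: D.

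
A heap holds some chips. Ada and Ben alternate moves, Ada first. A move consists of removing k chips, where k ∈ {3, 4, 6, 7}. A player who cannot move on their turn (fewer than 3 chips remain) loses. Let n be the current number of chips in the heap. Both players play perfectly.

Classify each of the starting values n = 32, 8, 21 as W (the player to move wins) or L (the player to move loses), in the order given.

32: L, 8: W, 21: L

Positions with no move are L. A position that does have a move is losing for the player to move precisely when every available move leads to a winning position for the opponent. Fill in the labels:
n=0: no move → L
n=1: no move → L
n=2: no move → L
n=3: W (go to 0, an L position)
n=4: W (go to 1, an L position)
n=5: W (go to 2, an L position)
n=6: W (go to 2, an L position)
n=7: W (go to 1, an L position)
n=8: W (go to 2, an L position)
n=9: W (go to 2, an L position)
n=10: L (options 7(W), 6(W), 4(W), 3(W) are all W)
n=11: L (options 8(W), 7(W), 5(W), 4(W) are all W)
n=12: L (options 9(W), 8(W), 6(W), 5(W) are all W)
n=13: W (go to 10, an L position)
n=14: W (go to 11, an L position)
n=15: W (go to 12, an L position)
n=16: W (go to 12, an L position)
n=17: W (go to 11, an L position)
n=18: W (go to 12, an L position)
n=19: W (go to 12, an L position)
n=20: L (options 17(W), 16(W), 14(W), 13(W) are all W)
n=21: L (options 18(W), 17(W), 15(W), 14(W) are all W)
n=22: L (options 19(W), 18(W), 16(W), 15(W) are all W)
n=23: W (go to 20, an L position)
n=24: W (go to 21, an L position)
n=25: W (go to 22, an L position)
n=26: W (go to 22, an L position)
n=27: W (go to 21, an L position)
n=28: W (go to 22, an L position)
n=29: W (go to 22, an L position)
n=30: L (options 27(W), 26(W), 24(W), 23(W) are all W)
n=31: L (options 28(W), 27(W), 25(W), 24(W) are all W)
n=32: L (options 29(W), 28(W), 26(W), 25(W) are all W)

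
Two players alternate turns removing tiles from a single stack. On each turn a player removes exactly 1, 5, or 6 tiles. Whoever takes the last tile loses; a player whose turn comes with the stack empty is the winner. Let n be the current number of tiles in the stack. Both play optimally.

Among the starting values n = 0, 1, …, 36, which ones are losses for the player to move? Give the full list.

1, 3, 5, 12, 14, 16, 23, 25, 27, 34, 36

Build the W/L table. Terminal = W. A non-terminal position is W if it has a move to some L; otherwise it is L.
n=0: no move; the opponent has just taken the last tile and therefore loses → W
n=1: the only move is to 0(W), a W ⇒ L
n=2: can move to 1, which is L ⇒ W
n=3: the only move is to 2(W), a W ⇒ L
n=4: can move to 3, which is L ⇒ W
n=5: moves to 4(W), 0(W); every one is W ⇒ L
n=6: can move to 5, which is L ⇒ W
n=7: can move to 1, which is L ⇒ W
n=8: can move to 3, which is L ⇒ W
n=9: can move to 3, which is L ⇒ W
n=10: can move to 5, which is L ⇒ W
n=11: can move to 5, which is L ⇒ W
n=12: moves to 11(W), 7(W), 6(W); every one is W ⇒ L
n=13: can move to 12, which is L ⇒ W
n=14: moves to 13(W), 9(W), 8(W); every one is W ⇒ L
n=15: can move to 14, which is L ⇒ W
n=16: moves to 15(W), 11(W), 10(W); every one is W ⇒ L
n=17: can move to 16, which is L ⇒ W
n=18: can move to 12, which is L ⇒ W
n=19: can move to 14, which is L ⇒ W
n=20: can move to 14, which is L ⇒ W
n=21: can move to 16, which is L ⇒ W
n=22: can move to 16, which is L ⇒ W
n=23: moves to 22(W), 18(W), 17(W); every one is W ⇒ L
n=24: can move to 23, which is L ⇒ W
n=25: moves to 24(W), 20(W), 19(W); every one is W ⇒ L
n=26: can move to 25, which is L ⇒ W
n=27: moves to 26(W), 22(W), 21(W); every one is W ⇒ L
n=28: can move to 27, which is L ⇒ W
n=29: can move to 23, which is L ⇒ W
n=30: can move to 25, which is L ⇒ W
n=31: can move to 25, which is L ⇒ W
n=32: can move to 27, which is L ⇒ W
n=33: can move to 27, which is L ⇒ W
n=34: moves to 33(W), 29(W), 28(W); every one is W ⇒ L
n=35: can move to 34, which is L ⇒ W
n=36: moves to 35(W), 31(W), 30(W); every one is W ⇒ L
Reading off the rows marked L gives the requested list; there are 11 such values of n.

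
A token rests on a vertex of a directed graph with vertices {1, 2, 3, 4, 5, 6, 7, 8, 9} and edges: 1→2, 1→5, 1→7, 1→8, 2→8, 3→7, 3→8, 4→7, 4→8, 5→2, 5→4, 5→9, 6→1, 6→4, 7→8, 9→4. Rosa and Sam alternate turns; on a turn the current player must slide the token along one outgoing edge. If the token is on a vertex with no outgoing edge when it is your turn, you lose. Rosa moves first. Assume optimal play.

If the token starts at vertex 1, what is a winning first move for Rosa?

Move to 8.

Work bottom-up. With no move the player to move loses. Otherwise the position is W if at least one move leads to an L position for the opponent, and L if every move leads to a W.
Every edge goes from a vertex to one that appears earlier in the order 8, 7, 4, 9, 2, 5, 1, 3, 6, so processing vertices in that order labels each vertex after all of its successors.
8: no outgoing edge → L
7: →8(L), so W
4: →8(L), so W
9: →4(W) only, which is W, so L
2: →8(L), so W
5: →9(L), so W
1: →8(L), so W
3: →8(L), so W
6: →1(W), 4(W) — all W, so L
From 1, the L positions reachable in one move are: 8.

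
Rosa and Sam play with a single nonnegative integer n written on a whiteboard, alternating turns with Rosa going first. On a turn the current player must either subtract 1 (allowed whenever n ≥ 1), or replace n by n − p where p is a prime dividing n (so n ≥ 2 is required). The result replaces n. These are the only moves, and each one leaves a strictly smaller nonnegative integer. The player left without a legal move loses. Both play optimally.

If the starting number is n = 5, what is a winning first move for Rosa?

Positions with no move are L. A position that does have a move is losing for the player to move precisely when every available move leads to a winning position for the opponent. Fill in the labels:
n=0: no move → L
n=1: W (go to 0, an L position)
n=2: W (go to 0, an L position)
n=3: W (go to 0, an L position)
n=4: L (options 2(W), 3(W) are all W)
n=5: W (go to 0, an L position)
From 5, the L positions reachable in one move are: 0, 4. Any move reaching one of these is winning.

Move to 0.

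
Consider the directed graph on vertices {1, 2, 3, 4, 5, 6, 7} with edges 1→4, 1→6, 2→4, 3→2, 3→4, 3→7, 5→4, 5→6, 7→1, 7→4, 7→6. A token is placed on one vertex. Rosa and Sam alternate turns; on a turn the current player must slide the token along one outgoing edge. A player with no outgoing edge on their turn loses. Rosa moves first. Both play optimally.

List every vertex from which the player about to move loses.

4, 6

Label each position W (a win for the player to move) or L (a loss). A position with no legal move is L; any other position is W exactly when some move reaches an L, and L when every move reaches a W.
Every edge goes from a vertex to one that appears earlier in the order 6, 4, 2, 1, 5, 7, 3, so processing vertices in that order labels each vertex after all of its successors.
6: no outgoing edge → L
4: no outgoing edge → L
2: can move to 4, which is L ⇒ W
1: can move to 4, which is L ⇒ W
5: can move to 4, which is L ⇒ W
7: can move to 4, which is L ⇒ W
3: can move to 4, which is L ⇒ W
The losing starting vertices are exactly the entries labelled L in this table (2 of them).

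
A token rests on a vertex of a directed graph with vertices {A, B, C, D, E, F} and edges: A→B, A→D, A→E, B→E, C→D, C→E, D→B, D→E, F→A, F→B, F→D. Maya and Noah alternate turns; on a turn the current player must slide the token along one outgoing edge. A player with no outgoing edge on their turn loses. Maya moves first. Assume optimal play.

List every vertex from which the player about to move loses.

Positions with no move are L. A position that does have a move is losing for the player to move precisely when every available move leads to a winning position for the opponent. Fill in the labels:
Every edge goes from a vertex to one that appears earlier in the order E, B, D, A, C, F, so processing vertices in that order labels each vertex after all of its successors.
E: no outgoing edge → L
B: reaches L-position E → W
D: reaches L-position E → W
A: reaches L-position E → W
C: reaches L-position E → W
F: only reaches A(W), D(W), B(W), all W → L
Reading off the rows marked L gives the requested list; there are 2 such vertices.

E, F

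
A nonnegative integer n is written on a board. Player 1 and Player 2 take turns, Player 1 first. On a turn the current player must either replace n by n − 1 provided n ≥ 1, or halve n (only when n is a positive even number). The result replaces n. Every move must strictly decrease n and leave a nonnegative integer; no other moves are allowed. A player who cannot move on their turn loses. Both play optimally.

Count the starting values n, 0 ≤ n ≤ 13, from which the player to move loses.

Build the W/L table. Terminal = L. A non-terminal position is W if it has a move to some L; otherwise it is L.
n=0: no move → L
n=1: can move to 0, which is L ⇒ W
n=2: the only move is to 1(W), a W ⇒ L
n=3: can move to 2, which is L ⇒ W
n=4: can move to 2, which is L ⇒ W
n=5: the only move is to 4(W), a W ⇒ L
n=6: can move to 5, which is L ⇒ W
n=7: the only move is to 6(W), a W ⇒ L
n=8: can move to 7, which is L ⇒ W
n=9: the only move is to 8(W), a W ⇒ L
n=10: can move to 5, which is L ⇒ W
n=11: the only move is to 10(W), a W ⇒ L
n=12: can move to 11, which is L ⇒ W
n=13: the only move is to 12(W), a W ⇒ L
L entries with 0 ≤ n ≤ 13: n = 0, 2, 5, 7, 9, 11, 13; that makes 7.

7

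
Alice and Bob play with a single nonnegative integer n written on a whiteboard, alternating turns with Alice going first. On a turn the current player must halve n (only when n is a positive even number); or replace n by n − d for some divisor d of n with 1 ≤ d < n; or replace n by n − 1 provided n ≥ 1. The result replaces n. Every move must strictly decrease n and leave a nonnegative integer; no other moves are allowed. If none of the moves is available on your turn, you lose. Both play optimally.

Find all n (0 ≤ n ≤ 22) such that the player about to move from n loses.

0, 2, 5, 7, 9, 11, 13, 15, 17, 19, 21

Work bottom-up. With no move the player to move loses. Otherwise the position is W if at least one move leads to an L position for the opponent, and L if every move leads to a W.
n=0: no move → L
n=1: can move to 0, which is L ⇒ W
n=2: the only move is to 1(W), a W ⇒ L
n=3: can move to 2, which is L ⇒ W
n=4: can move to 2, which is L ⇒ W
n=5: the only move is to 4(W), a W ⇒ L
n=6: can move to 5, which is L ⇒ W
n=7: the only move is to 6(W), a W ⇒ L
n=8: can move to 7, which is L ⇒ W
n=9: moves to 6(W), 8(W); every one is W ⇒ L
n=10: can move to 5, which is L ⇒ W
n=11: the only move is to 10(W), a W ⇒ L
n=12: can move to 9, which is L ⇒ W
n=13: the only move is to 12(W), a W ⇒ L
n=14: can move to 7, which is L ⇒ W
n=15: moves to 10(W), 12(W), 14(W); every one is W ⇒ L
n=16: can move to 15, which is L ⇒ W
n=17: the only move is to 16(W), a W ⇒ L
n=18: can move to 9, which is L ⇒ W
n=19: the only move is to 18(W), a W ⇒ L
n=20: can move to 15, which is L ⇒ W
n=21: moves to 14(W), 18(W), 20(W); every one is W ⇒ L
n=22: can move to 11, which is L ⇒ W
Reading off the rows marked L gives the requested list; there are 11 such values of n.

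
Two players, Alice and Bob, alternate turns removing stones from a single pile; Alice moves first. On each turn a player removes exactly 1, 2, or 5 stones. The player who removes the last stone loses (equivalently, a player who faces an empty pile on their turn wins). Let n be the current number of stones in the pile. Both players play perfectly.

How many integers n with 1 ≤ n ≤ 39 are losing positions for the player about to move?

13

Classify positions by backward induction: terminal positions (no move available) are W. From any other position, the mover wins iff some move reaches an L.
n=0: no move; the opponent has just taken the last stone and therefore loses → W
n=1: L (sole option 0(W) is W)
n=2: W (go to 1, an L position)
n=3: W (go to 1, an L position)
n=4: L (options 3(W), 2(W) are all W)
n=5: W (go to 4, an L position)
n=6: W (go to 4, an L position)
n=7: L (options 6(W), 5(W), 2(W) are all W)
n=8: W (go to 7, an L position)
n=9: W (go to 7, an L position)
n=10: L (options 9(W), 8(W), 5(W) are all W)
n=11: W (go to 10, an L position)
n=12: W (go to 10, an L position)
n=13: L (options 12(W), 11(W), 8(W) are all W)
n=14: W (go to 13, an L position)
n=15: W (go to 13, an L position)
n=16: L (options 15(W), 14(W), 11(W) are all W)
n=17: W (go to 16, an L position)
n=18: W (go to 16, an L position)
n=19: L (options 18(W), 17(W), 14(W) are all W)
n=20: W (go to 19, an L position)
n=21: W (go to 19, an L position)
n=22: L (options 21(W), 20(W), 17(W) are all W)
n=23: W (go to 22, an L position)
n=24: W (go to 22, an L position)
n=25: L (options 24(W), 23(W), 20(W) are all W)
n=26: W (go to 25, an L position)
n=27: W (go to 25, an L position)
n=28: L (options 27(W), 26(W), 23(W) are all W)
n=29: W (go to 28, an L position)
n=30: W (go to 28, an L position)
n=31: L (options 30(W), 29(W), 26(W) are all W)
n=32: W (go to 31, an L position)
n=33: W (go to 31, an L position)
n=34: L (options 33(W), 32(W), 29(W) are all W)
n=35: W (go to 34, an L position)
n=36: W (go to 34, an L position)
n=37: L (options 36(W), 35(W), 32(W) are all W)
n=38: W (go to 37, an L position)
n=39: W (go to 37, an L position)
L entries with 1 ≤ n ≤ 39 (the range starts at n=1): n = 1, 4, 7, 10, 13, 16, 19, 22, 25, 28, 31, 34, 37; that makes 13.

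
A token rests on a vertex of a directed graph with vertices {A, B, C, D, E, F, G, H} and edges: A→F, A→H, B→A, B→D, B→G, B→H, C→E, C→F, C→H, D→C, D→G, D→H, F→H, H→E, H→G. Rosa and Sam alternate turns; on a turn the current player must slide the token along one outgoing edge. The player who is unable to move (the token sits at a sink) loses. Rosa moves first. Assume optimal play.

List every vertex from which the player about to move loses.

Label each position W (a win for the player to move) or L (a loss). A position with no legal move is L; any other position is W exactly when some move reaches an L, and L when every move reaches a W.
Every edge goes from a vertex to one that appears earlier in the order E, G, H, F, A, C, D, B, so processing vertices in that order labels each vertex after all of its successors.
E: no outgoing edge → L
G: no outgoing edge → L
H: W (go to G, an L position)
F: L (sole option H(W) is W)
A: W (go to F, an L position)
C: W (go to F, an L position)
D: W (go to G, an L position)
B: W (go to G, an L position)
Reading off the rows marked L gives the requested list; there are 3 such vertices.

E, F, G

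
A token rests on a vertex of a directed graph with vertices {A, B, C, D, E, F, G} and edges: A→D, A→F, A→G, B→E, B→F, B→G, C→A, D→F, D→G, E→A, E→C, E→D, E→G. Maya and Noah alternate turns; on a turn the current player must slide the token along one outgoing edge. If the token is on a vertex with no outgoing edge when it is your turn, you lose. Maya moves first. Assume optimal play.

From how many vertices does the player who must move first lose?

3

Classify positions by backward induction: terminal positions (no move available) are L. From any other position, the mover wins iff some move reaches an L.
Every edge goes from a vertex to one that appears earlier in the order F, G, D, A, C, E, B, so processing vertices in that order labels each vertex after all of its successors.
F: no outgoing edge → L
G: no outgoing edge → L
D: W (go to G, an L position)
A: W (go to G, an L position)
C: L (sole option A(W) is W)
E: W (go to C, an L position)
B: W (go to G, an L position)
The L vertices are C, F, G; that is 3 in all.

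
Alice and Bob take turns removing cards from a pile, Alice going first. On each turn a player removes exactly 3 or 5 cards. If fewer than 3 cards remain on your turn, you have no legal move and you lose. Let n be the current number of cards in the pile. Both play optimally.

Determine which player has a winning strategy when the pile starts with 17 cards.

Compute win/loss labels from the base case upward. A position with no move is L. Any other position is W if it can reach an L in one move, else L.
n=0: no move → L
n=1: no move → L
n=2: no move → L
n=3: reaches L-position 0 → W
n=4: reaches L-position 1 → W
n=5: reaches L-position 2 → W
n=6: reaches L-position 1 → W
n=7: reaches L-position 2 → W
n=8: only reaches 5(W), 3(W), all W → L
n=9: only reaches 6(W), 4(W), all W → L
n=10: only reaches 7(W), 5(W), all W → L
n=11: reaches L-position 8 → W
n=12: reaches L-position 9 → W
n=13: reaches L-position 10 → W
n=14: reaches L-position 9 → W
n=15: reaches L-position 10 → W
n=16: only reaches 13(W), 11(W), all W → L
n=17: only reaches 14(W), 12(W), all W → L
Every move from 17 reaches a W position, so the mover loses.

Bob wins.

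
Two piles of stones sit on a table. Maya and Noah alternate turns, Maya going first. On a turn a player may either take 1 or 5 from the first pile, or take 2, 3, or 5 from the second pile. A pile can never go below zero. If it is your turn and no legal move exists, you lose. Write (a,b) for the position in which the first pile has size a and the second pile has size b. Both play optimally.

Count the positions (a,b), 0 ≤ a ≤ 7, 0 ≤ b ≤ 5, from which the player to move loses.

16

Use the standard recursion: the mover loses at a terminal position; elsewhere, the mover wins exactly when some move hands the opponent an L position.
Every move lowers a or b (never raises either), so fill the grid row by row in increasing a, and left to right within a row: each cell's successors are then already labelled.
      b=0  b=1  b=2  b=3  b=4  b=5
a=0:    L    L    W    W    W    W
a=1:    W    W    L    L    W    W
a=2:    L    L    W    W    W    W
a=3:    W    W    L    L    W    W
a=4:    L    L    W    W    W    W
a=5:    W    W    L    L    W    W
a=6:    L    L    W    W    W    W
a=7:    W    W    L    L    W    W
Cells with no legal move (terminal, hence L): (0,0), (0,1).
The remaining L cells, each justified by listing all of its moves:
(1,2): →(0,2)(W), (1,0)(W) — all W, so L
(1,3): →(0,3)(W), (1,1)(W), (1,0)(W) — all W, so L
(2,0): →(1,0)(W) only, which is W, so L
(2,1): →(1,1)(W) only, which is W, so L
(3,2): →(2,2)(W), (3,0)(W) — all W, so L
(3,3): →(2,3)(W), (3,1)(W), (3,0)(W) — all W, so L
(4,0): →(3,0)(W) only, which is W, so L
(4,1): →(3,1)(W) only, which is W, so L
(5,2): →(4,2)(W), (0,2)(W), (5,0)(W) — all W, so L
(5,3): →(4,3)(W), (0,3)(W), (5,1)(W), (5,0)(W) — all W, so L
(6,0): →(5,0)(W), (1,0)(W) — all W, so L
(6,1): →(5,1)(W), (1,1)(W) — all W, so L
(7,2): →(6,2)(W), (2,2)(W), (7,0)(W) — all W, so L
(7,3): →(6,3)(W), (2,3)(W), (7,1)(W), (7,0)(W) — all W, so L
Every other cell has at least one move into one of the L cells above, so it is W.
L cells per row: a=0: 2, a=1: 2, a=2: 2, a=3: 2, a=4: 2, a=5: 2, a=6: 2, a=7: 2; total 16.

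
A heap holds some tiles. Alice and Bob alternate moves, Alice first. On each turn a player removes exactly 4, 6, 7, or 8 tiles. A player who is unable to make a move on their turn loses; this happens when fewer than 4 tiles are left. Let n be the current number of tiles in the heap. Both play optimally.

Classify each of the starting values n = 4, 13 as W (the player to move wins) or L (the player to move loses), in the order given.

Positions with no move are L. A position that does have a move is losing for the player to move precisely when every available move leads to a winning position for the opponent. Fill in the labels:
n=0: no move → L
n=1: no move → L
n=2: no move → L
n=3: no move → L
n=4: W (go to 0, an L position)
n=5: W (go to 1, an L position)
n=6: W (go to 2, an L position)
n=7: W (go to 3, an L position)
n=8: W (go to 2, an L position)
n=9: W (go to 3, an L position)
n=10: W (go to 3, an L position)
n=11: W (go to 3, an L position)
n=12: L (options 8(W), 6(W), 5(W), 4(W) are all W)
n=13: L (options 9(W), 7(W), 6(W), 5(W) are all W)

4: W, 13: L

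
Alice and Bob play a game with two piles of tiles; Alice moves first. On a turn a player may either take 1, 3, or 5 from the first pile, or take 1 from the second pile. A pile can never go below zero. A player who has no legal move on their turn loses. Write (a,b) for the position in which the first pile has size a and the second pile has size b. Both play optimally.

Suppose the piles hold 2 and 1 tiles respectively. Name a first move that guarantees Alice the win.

Move to (1,1).

Label each position W (a win for the player to move) or L (a loss). A position with no legal move is L; any other position is W exactly when some move reaches an L, and L when every move reaches a W.
No move ever increases a pile, so every position that can arise here has a ≤ 2 and b ≤ 1; it is enough to label the cells with 0 ≤ a ≤ 2 and 0 ≤ b ≤ 1.
Every move lowers a or b (never raises either), so fill the grid row by row in increasing a, and left to right within a row: each cell's successors are then already labelled.
      b=0  b=1
a=0:    L    W
a=1:    W    L
a=2:    L    W
Cells with no legal move (terminal, hence L): (0,0).
The remaining L cells, each justified by listing all of its moves:
(1,1): only reaches (0,1)(W), (1,0)(W), all W → L
(2,0): only reaches (1,0)(W), which is W → L
Every other cell has at least one move into one of the L cells above, so it is W.
From (2,1), the L positions reachable in one move are: (1,1), (2,0). Any move reaching one of these is winning.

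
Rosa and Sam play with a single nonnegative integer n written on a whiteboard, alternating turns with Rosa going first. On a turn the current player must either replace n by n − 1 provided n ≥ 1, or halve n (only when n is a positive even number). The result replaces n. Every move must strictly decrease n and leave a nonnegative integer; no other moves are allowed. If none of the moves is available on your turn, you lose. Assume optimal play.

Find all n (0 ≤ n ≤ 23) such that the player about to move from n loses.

Use the standard recursion: the mover loses at a terminal position; elsewhere, the mover wins exactly when some move hands the opponent an L position.
n=0: no move → L
n=1: reaches L-position 0 → W
n=2: only reaches 1(W), which is W → L
n=3: reaches L-position 2 → W
n=4: reaches L-position 2 → W
n=5: only reaches 4(W), which is W → L
n=6: reaches L-position 5 → W
n=7: only reaches 6(W), which is W → L
n=8: reaches L-position 7 → W
n=9: only reaches 8(W), which is W → L
n=10: reaches L-position 5 → W
n=11: only reaches 10(W), which is W → L
n=12: reaches L-position 11 → W
n=13: only reaches 12(W), which is W → L
n=14: reaches L-position 7 → W
n=15: only reaches 14(W), which is W → L
n=16: reaches L-position 15 → W
n=17: only reaches 16(W), which is W → L
n=18: reaches L-position 9 → W
n=19: only reaches 18(W), which is W → L
n=20: reaches L-position 19 → W
n=21: only reaches 20(W), which is W → L
n=22: reaches L-position 11 → W
n=23: only reaches 22(W), which is W → L
The losing starting values of n are exactly the entries labelled L in this table (12 of them).

0, 2, 5, 7, 9, 11, 13, 15, 17, 19, 21, 23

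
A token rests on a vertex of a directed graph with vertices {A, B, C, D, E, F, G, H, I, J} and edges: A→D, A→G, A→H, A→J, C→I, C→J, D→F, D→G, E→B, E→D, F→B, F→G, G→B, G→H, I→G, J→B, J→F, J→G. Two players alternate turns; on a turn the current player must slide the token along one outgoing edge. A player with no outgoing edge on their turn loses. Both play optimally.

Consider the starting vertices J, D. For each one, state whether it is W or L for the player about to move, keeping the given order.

Use the standard recursion: the mover loses at a terminal position; elsewhere, the mover wins exactly when some move hands the opponent an L position.
Every edge goes from a vertex to one that appears earlier in the order B, H, G, F, J, D, A, I, E, C, so processing vertices in that order labels each vertex after all of its successors.
B: no outgoing edge → L
H: no outgoing edge → L
G: →H(L), so W
F: →B(L), so W
J: →B(L), so W
D: →F(W), G(W) — all W, so L
A: →D(L), so W
I: →G(W) only, which is W, so L
E: →D(L), so W
C: →I(L), so W

J: W, D: L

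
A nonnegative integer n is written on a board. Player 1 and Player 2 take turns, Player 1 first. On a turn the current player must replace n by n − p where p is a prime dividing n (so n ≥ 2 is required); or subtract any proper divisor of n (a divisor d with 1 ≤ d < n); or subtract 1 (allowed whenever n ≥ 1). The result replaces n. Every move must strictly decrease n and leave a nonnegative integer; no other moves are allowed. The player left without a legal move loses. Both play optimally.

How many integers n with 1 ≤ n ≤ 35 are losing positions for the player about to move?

7

Use the standard recursion: the mover loses at a terminal position; elsewhere, the mover wins exactly when some move hands the opponent an L position.
n=0: no move → L
n=1: W (go to 0, an L position)
n=2: W (go to 0, an L position)
n=3: W (go to 0, an L position)
n=4: L (options 2(W), 3(W) are all W)
n=5: W (go to 0, an L position)
n=6: W (go to 4, an L position)
n=7: W (go to 0, an L position)
n=8: W (go to 4, an L position)
n=9: L (options 6(W), 8(W) are all W)
n=10: W (go to 9, an L position)
n=11: W (go to 0, an L position)
n=12: W (go to 9, an L position)
n=13: W (go to 0, an L position)
n=14: L (options 7(W), 12(W), 13(W) are all W)
n=15: W (go to 14, an L position)
n=16: W (go to 14, an L position)
n=17: W (go to 0, an L position)
n=18: W (go to 9, an L position)
n=19: W (go to 0, an L position)
n=20: L (options 10(W), 15(W), 16(W), 18(W), 19(W) are all W)
n=21: W (go to 14, an L position)
n=22: W (go to 20, an L position)
n=23: W (go to 0, an L position)
n=24: W (go to 20, an L position)
n=25: W (go to 20, an L position)
n=26: L (options 13(W), 24(W), 25(W) are all W)
n=27: W (go to 26, an L position)
n=28: W (go to 14, an L position)
n=29: W (go to 0, an L position)
n=30: W (go to 20, an L position)
n=31: W (go to 0, an L position)
n=32: L (options 16(W), 24(W), 28(W), 30(W), 31(W) are all W)
n=33: W (go to 32, an L position)
n=34: W (go to 32, an L position)
n=35: L (options 28(W), 30(W), 34(W) are all W)
L entries with 1 ≤ n ≤ 35 (n=0 is outside the asked range and is not counted): n = 4, 9, 14, 20, 26, 32, 35; that makes 7.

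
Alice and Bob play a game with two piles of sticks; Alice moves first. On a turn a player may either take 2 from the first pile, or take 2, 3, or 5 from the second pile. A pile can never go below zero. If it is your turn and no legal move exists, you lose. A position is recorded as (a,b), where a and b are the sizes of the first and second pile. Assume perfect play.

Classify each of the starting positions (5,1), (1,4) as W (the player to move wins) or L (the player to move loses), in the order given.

(5,1): L, (1,4): W

Use the standard recursion: the mover loses at a terminal position; elsewhere, the mover wins exactly when some move hands the opponent an L position.
No move ever increases a pile, so every position that can arise here has a ≤ 5 and b ≤ 4; it is enough to label the cells with 0 ≤ a ≤ 5 and 0 ≤ b ≤ 4.
Every move lowers a or b (never raises either), so fill the grid row by row in increasing a, and left to right within a row: each cell's successors are then already labelled.
      b=0  b=1  b=2  b=3  b=4
a=0:    L    L    W    W    W
a=1:    L    L    W    W    W
a=2:    W    W    L    L    W
a=3:    W    W    L    L    W
a=4:    L    L    W    W    W
a=5:    L    L    W    W    W
Cells with no legal move (terminal, hence L): (0,0), (0,1), (1,0), (1,1).
The remaining L cells, each justified by listing all of its moves:
(2,2): →(0,2)(W), (2,0)(W) — all W, so L
(2,3): →(0,3)(W), (2,1)(W), (2,0)(W) — all W, so L
(3,2): →(1,2)(W), (3,0)(W) — all W, so L
(3,3): →(1,3)(W), (3,1)(W), (3,0)(W) — all W, so L
(4,0): →(2,0)(W) only, which is W, so L
(4,1): →(2,1)(W) only, which is W, so L
(5,0): →(3,0)(W) only, which is W, so L
(5,1): →(3,1)(W) only, which is W, so L
Every other cell has at least one move into one of the L cells above, so it is W.
(5,1): one of the L cells justified above, so L
(1,4): the move to (1,1) reaches an L cell, so W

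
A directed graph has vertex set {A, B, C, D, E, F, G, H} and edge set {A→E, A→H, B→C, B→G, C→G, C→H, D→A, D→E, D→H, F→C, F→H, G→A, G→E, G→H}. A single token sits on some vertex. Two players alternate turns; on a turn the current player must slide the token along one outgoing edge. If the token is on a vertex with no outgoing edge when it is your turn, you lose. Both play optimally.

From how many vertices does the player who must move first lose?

Classify positions by backward induction: terminal positions (no move available) are L. From any other position, the mover wins iff some move reaches an L.
Every edge goes from a vertex to one that appears earlier in the order E, H, A, G, C, D, F, B, so processing vertices in that order labels each vertex after all of its successors.
E: no outgoing edge → L
H: no outgoing edge → L
A: →H(L), so W
G: →H(L), so W
C: →H(L), so W
D: →H(L), so W
F: →H(L), so W
B: →C(W), G(W) — all W, so L
The L vertices are B, E, H; that is 3 in all.

3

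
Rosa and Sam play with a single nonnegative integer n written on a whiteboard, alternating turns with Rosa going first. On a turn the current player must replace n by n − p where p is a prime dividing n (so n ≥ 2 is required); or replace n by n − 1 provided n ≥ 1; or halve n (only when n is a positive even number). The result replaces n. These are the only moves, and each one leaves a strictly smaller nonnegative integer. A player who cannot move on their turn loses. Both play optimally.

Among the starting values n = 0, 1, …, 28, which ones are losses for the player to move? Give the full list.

0, 4, 9, 14, 20, 24

Positions with no move are L. A position that does have a move is losing for the player to move precisely when every available move leads to a winning position for the opponent. Fill in the labels:
n=0: no move → L
n=1: can move to 0, which is L ⇒ W
n=2: can move to 0, which is L ⇒ W
n=3: can move to 0, which is L ⇒ W
n=4: moves to 2(W), 3(W); every one is W ⇒ L
n=5: can move to 0, which is L ⇒ W
n=6: can move to 4, which is L ⇒ W
n=7: can move to 0, which is L ⇒ W
n=8: can move to 4, which is L ⇒ W
n=9: moves to 6(W), 8(W); every one is W ⇒ L
n=10: can move to 9, which is L ⇒ W
n=11: can move to 0, which is L ⇒ W
n=12: can move to 9, which is L ⇒ W
n=13: can move to 0, which is L ⇒ W
n=14: moves to 7(W), 12(W), 13(W); every one is W ⇒ L
n=15: can move to 14, which is L ⇒ W
n=16: can move to 14, which is L ⇒ W
n=17: can move to 0, which is L ⇒ W
n=18: can move to 9, which is L ⇒ W
n=19: can move to 0, which is L ⇒ W
n=20: moves to 10(W), 15(W), 18(W), 19(W); every one is W ⇒ L
n=21: can move to 14, which is L ⇒ W
n=22: can move to 20, which is L ⇒ W
n=23: can move to 0, which is L ⇒ W
n=24: moves to 12(W), 21(W), 22(W), 23(W); every one is W ⇒ L
n=25: can move to 20, which is L ⇒ W
n=26: can move to 24, which is L ⇒ W
n=27: can move to 24, which is L ⇒ W
n=28: can move to 14, which is L ⇒ W
Reading off the rows marked L gives the requested list; there are 6 such values of n.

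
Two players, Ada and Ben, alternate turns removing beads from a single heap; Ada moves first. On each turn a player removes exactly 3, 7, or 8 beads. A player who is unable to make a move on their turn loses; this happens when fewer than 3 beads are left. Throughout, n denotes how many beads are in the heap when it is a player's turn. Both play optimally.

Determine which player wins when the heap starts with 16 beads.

Ben wins.

Work bottom-up. With no move the player to move loses. Otherwise the position is W if at least one move leads to an L position for the opponent, and L if every move leads to a W.
n=0: no move → L
n=1: no move → L
n=2: no move → L
n=3: can move to 0, which is L ⇒ W
n=4: can move to 1, which is L ⇒ W
n=5: can move to 2, which is L ⇒ W
n=6: the only move is to 3(W), a W ⇒ L
n=7: can move to 0, which is L ⇒ W
n=8: can move to 1, which is L ⇒ W
n=9: can move to 6, which is L ⇒ W
n=10: can move to 2, which is L ⇒ W
n=11: moves to 8(W), 4(W), 3(W); every one is W ⇒ L
n=12: moves to 9(W), 5(W), 4(W); every one is W ⇒ L
n=13: can move to 6, which is L ⇒ W
n=14: can move to 11, which is L ⇒ W
n=15: can move to 12, which is L ⇒ W
n=16: moves to 13(W), 9(W), 8(W); every one is W ⇒ L
Every move from 16 reaches a W position, so the mover loses.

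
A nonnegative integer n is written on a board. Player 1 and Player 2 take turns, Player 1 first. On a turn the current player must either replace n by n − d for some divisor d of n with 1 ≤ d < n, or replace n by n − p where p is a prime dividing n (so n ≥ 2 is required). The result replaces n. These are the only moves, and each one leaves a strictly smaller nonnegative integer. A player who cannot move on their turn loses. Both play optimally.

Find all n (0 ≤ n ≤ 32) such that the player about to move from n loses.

Compute win/loss labels from the base case upward. A position with no move is L. Any other position is W if it can reach an L in one move, else L.
n=0: no move → L
n=1: no move → L
n=2: W (go to 0, an L position)
n=3: W (go to 0, an L position)
n=4: L (options 2(W), 3(W) are all W)
n=5: W (go to 0, an L position)
n=6: W (go to 4, an L position)
n=7: W (go to 0, an L position)
n=8: W (go to 4, an L position)
n=9: L (options 6(W), 8(W) are all W)
n=10: W (go to 9, an L position)
n=11: W (go to 0, an L position)
n=12: W (go to 9, an L position)
n=13: W (go to 0, an L position)
n=14: L (options 7(W), 12(W), 13(W) are all W)
n=15: W (go to 14, an L position)
n=16: W (go to 14, an L position)
n=17: W (go to 0, an L position)
n=18: W (go to 9, an L position)
n=19: W (go to 0, an L position)
n=20: L (options 10(W), 15(W), 16(W), 18(W), 19(W) are all W)
n=21: W (go to 14, an L position)
n=22: W (go to 20, an L position)
n=23: W (go to 0, an L position)
n=24: W (go to 20, an L position)
n=25: W (go to 20, an L position)
n=26: L (options 13(W), 24(W), 25(W) are all W)
n=27: W (go to 26, an L position)
n=28: W (go to 14, an L position)
n=29: W (go to 0, an L position)
n=30: W (go to 20, an L position)
n=31: W (go to 0, an L position)
n=32: L (options 16(W), 24(W), 28(W), 30(W), 31(W) are all W)
Reading off the rows marked L gives the requested list; there are 8 such values of n.

0, 1, 4, 9, 14, 20, 26, 32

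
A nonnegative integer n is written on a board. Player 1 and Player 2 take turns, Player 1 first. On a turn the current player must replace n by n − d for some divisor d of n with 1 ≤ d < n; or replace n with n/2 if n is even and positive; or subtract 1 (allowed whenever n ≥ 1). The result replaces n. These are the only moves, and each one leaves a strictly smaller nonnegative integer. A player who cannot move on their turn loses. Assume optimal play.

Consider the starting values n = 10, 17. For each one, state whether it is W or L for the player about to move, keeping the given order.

Build the W/L table. Terminal = L. A non-terminal position is W if it has a move to some L; otherwise it is L.
n=0: no move → L
n=1: →0(L), so W
n=2: →1(W) only, which is W, so L
n=3: →2(L), so W
n=4: →2(L), so W
n=5: →4(W) only, which is W, so L
n=6: →5(L), so W
n=7: →6(W) only, which is W, so L
n=8: →7(L), so W
n=9: →6(W), 8(W) — all W, so L
n=10: →5(L), so W
n=11: →10(W) only, which is W, so L
n=12: →9(L), so W
n=13: →12(W) only, which is W, so L
n=14: →7(L), so W
n=15: →10(W), 12(W), 14(W) — all W, so L
n=16: →15(L), so W
n=17: →16(W) only, which is W, so L

10: W, 17: L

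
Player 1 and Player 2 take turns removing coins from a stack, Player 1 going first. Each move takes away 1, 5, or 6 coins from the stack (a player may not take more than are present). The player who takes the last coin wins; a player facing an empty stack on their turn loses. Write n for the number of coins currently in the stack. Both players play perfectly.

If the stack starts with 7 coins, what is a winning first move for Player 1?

Label each position W (a win for the player to move) or L (a loss). A position with no legal move is L; any other position is W exactly when some move reaches an L, and L when every move reaches a W.
n=0: no move → L
n=1: →0(L), so W
n=2: →1(W) only, which is W, so L
n=3: →2(L), so W
n=4: →3(W) only, which is W, so L
n=5: →4(L), so W
n=6: →0(L), so W
n=7: →2(L), so W
From 7, the L positions reachable in one move are: 2.

Remove 5, leaving 2.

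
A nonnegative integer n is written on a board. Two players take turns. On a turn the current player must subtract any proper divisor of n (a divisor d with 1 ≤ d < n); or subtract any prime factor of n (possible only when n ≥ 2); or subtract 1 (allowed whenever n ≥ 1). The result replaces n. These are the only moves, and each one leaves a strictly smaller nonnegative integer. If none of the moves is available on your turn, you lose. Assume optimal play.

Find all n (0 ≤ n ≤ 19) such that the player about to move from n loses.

0, 4, 9, 14

Classify positions by backward induction: terminal positions (no move available) are L. From any other position, the mover wins iff some move reaches an L.
n=0: no move → L
n=1: reaches L-position 0 → W
n=2: reaches L-position 0 → W
n=3: reaches L-position 0 → W
n=4: only reaches 2(W), 3(W), all W → L
n=5: reaches L-position 0 → W
n=6: reaches L-position 4 → W
n=7: reaches L-position 0 → W
n=8: reaches L-position 4 → W
n=9: only reaches 6(W), 8(W), all W → L
n=10: reaches L-position 9 → W
n=11: reaches L-position 0 → W
n=12: reaches L-position 9 → W
n=13: reaches L-position 0 → W
n=14: only reaches 7(W), 12(W), 13(W), all W → L
n=15: reaches L-position 14 → W
n=16: reaches L-position 14 → W
n=17: reaches L-position 0 → W
n=18: reaches L-position 9 → W
n=19: reaches L-position 0 → W
Reading off the rows marked L gives the requested list; there are 4 such values of n.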